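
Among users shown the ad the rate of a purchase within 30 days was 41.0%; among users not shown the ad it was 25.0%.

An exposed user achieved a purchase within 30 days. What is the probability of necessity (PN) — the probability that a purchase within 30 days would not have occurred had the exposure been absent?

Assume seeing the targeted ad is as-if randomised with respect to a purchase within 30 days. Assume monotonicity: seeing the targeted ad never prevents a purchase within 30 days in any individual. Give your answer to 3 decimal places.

p₁ = 0.41, p₀ = 0.25.
Under exogeneity and monotonicity, PN = (p₁ − p₀) / p₁.
PN = (0.41 − 0.25) / 0.41 = 0.16 / 0.41 ≈ 0.3902

PN ≈ 0.390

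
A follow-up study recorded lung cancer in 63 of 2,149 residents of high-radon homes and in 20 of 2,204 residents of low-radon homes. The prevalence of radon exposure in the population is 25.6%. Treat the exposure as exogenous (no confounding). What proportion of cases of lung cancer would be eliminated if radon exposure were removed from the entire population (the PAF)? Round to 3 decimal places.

PAF ≈ 0.363

p₁ = P(outcome | exposed) = 63/2149 = 0.029316
p₀ = P(outcome | unexposed) = 20/2204 = 0.0090744
Overall risk P(Y=1) = π·p₁ + (1−π)·p₀ = 0.256×0.029316 + 0.744×0.0090744 = 0.014256.
Under exogeneity, PAF = [P(Y=1) − p₀] / P(Y=1).
PAF = (0.014256 − 0.0090744) / 0.014256 ≈ 0.3635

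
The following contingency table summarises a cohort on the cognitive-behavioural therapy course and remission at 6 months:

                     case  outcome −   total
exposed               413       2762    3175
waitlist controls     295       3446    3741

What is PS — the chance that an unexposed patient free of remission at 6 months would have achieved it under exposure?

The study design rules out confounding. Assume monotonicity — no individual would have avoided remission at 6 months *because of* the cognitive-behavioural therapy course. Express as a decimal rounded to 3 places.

p₁ = P(outcome | exposed) = 413/3175 = 0.13008
p₀ = P(outcome | unexposed) = 295/3741 = 0.078856
Under exogeneity and monotonicity, PS = (p₁ − p₀)/(1 − p₀).
PS = (0.13008 − 0.078856) / 0.92114 ≈ 0.0556

PS ≈ 0.056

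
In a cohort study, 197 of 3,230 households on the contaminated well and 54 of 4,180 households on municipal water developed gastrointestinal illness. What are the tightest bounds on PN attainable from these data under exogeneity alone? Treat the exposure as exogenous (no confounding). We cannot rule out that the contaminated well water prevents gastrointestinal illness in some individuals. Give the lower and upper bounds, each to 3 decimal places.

p₁ = P(outcome | exposed) = 197/3230 = 0.060991
p₀ = P(outcome | unexposed) = 54/4180 = 0.012919
Under exogeneity alone the bounds on PN are max{0,(p₁−p₀)/p₁} ≤ PN ≤ min{1,(1−p₀)/p₁}.
  lower = (p₁ − p₀)/p₁ = 0.048072 / 0.060991 ≈ 0.7882
  upper = min{1, (1 − p₀)/p₁} = 0.98708 / 0.060991 ≈ 16.1841 → capped at 1

0.788 ≤ PN ≤ 1.000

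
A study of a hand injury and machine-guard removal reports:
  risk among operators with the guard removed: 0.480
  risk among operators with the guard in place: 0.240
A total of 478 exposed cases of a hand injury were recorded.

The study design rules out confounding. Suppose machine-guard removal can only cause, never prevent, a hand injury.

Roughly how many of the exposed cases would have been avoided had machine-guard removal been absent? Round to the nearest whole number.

about 239 cases

Let p₁ = 0.48, p₀ = 0.24.
PN = (p₁ − p₀)/p₁ = (0.48 − 0.24) / 0.48 ≈ 0.50000.
Attributable cases ≈ PN × (exposed cases) = 0.50000 × 478 ≈ 239.00.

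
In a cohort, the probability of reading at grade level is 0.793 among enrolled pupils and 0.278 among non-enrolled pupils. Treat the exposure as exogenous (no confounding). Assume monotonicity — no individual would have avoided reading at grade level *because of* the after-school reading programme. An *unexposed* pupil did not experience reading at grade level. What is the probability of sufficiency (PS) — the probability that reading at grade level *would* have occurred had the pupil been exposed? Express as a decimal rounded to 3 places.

PS ≈ 0.713

Let p₁ = 0.793, p₀ = 0.278.
Under exogeneity and monotonicity, PS = (p₁ − p₀) / (1 − p₀).
PS = (0.793 − 0.278) / (1 − 0.278) = 0.515 / 0.722 ≈ 0.7133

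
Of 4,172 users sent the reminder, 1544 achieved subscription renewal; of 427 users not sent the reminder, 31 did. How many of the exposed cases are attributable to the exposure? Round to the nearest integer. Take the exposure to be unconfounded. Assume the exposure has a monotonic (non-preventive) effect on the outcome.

p₁ = P(outcome | exposed) = 1544/4172 = 0.37009
p₀ = P(outcome | unexposed) = 31/427 = 0.0726
PN = (p₁ − p₀)/p₁ = (0.37009 − 0.0726) / 0.37009 ≈ 0.80383.
Attributable cases ≈ PN × (exposed cases) = 0.80383 × 1544 ≈ 1241.11.

about 1241 cases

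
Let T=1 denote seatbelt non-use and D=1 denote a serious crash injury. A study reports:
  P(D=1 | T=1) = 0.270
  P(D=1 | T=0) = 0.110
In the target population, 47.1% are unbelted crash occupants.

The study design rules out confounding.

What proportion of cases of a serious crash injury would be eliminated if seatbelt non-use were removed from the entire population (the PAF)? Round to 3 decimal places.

Let p₁ = 0.27, p₀ = 0.11.
Overall risk P(Y=1) = π·p₁ + (1−π)·p₀ = 0.471×0.27 + 0.529×0.11 = 0.18536.
Under exogeneity, PAF = [P(Y=1) − p₀] / P(Y=1).
PAF = (0.18536 − 0.11) / 0.18536 ≈ 0.4066

PAF ≈ 0.407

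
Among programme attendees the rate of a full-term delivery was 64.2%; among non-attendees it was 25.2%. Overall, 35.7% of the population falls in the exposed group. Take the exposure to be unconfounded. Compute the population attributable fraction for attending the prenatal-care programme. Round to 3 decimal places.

PAF ≈ 0.356

p₁ = 0.642, p₀ = 0.252.
Overall risk P(Y=1) = π·p₁ + (1−π)·p₀ = 0.357×0.642 + 0.643×0.252 = 0.39123.
Under exogeneity, PAF = [P(Y=1) − p₀] / P(Y=1).
PAF = (0.39123 − 0.252) / 0.39123 ≈ 0.3559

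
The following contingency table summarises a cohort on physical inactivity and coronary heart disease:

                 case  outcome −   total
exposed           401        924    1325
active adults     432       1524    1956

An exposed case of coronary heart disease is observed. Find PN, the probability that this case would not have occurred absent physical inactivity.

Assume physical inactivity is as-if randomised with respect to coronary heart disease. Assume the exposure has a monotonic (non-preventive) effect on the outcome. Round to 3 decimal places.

PN ≈ 0.270

p₁ = P(outcome | exposed) = 401/1325 = 0.30264
p₀ = P(outcome | unexposed) = 432/1956 = 0.22086
Under exogeneity and monotonicity, PN = (p₁ − p₀) / p₁.
PN = (0.30264 − 0.22086) / 0.30264 = 0.081783 / 0.30264 ≈ 0.2702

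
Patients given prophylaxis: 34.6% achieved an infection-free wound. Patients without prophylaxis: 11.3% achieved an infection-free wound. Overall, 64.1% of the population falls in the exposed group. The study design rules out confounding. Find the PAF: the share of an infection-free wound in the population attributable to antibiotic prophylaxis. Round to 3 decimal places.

PAF ≈ 0.569

p₁ = 0.346, p₀ = 0.113.
Overall risk P(Y=1) = π·p₁ + (1−π)·p₀ = 0.641×0.346 + 0.359×0.113 = 0.26235.
Under exogeneity, PAF = [P(Y=1) − p₀] / P(Y=1).
PAF = (0.26235 − 0.113) / 0.26235 ≈ 0.5693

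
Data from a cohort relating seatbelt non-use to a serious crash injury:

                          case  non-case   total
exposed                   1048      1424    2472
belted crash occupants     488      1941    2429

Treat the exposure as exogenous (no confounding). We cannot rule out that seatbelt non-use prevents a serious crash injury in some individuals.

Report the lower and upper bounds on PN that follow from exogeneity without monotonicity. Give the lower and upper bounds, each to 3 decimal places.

0.526 ≤ PN ≤ 1.000

p₁ = P(outcome | exposed) = 1048/2472 = 0.42395
p₀ = P(outcome | unexposed) = 488/2429 = 0.20091
Under exogeneity alone the bounds on PN are max{0,(p₁−p₀)/p₁} ≤ PN ≤ min{1,(1−p₀)/p₁}.
  lower = (p₁ − p₀)/p₁ = 0.22304 / 0.42395 ≈ 0.5261
  upper = min{1, (1 − p₀)/p₁} = 0.79909 / 0.42395 ≈ 1.8849 → capped at 1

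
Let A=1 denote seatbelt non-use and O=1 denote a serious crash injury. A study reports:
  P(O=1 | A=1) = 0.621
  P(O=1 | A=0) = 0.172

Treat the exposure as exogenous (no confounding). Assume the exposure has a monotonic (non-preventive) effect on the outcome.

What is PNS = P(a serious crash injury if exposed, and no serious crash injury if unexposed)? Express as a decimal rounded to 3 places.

PNS ≈ 0.449

Let p₁ = 0.621, p₀ = 0.172.
Under exogeneity and monotonicity, PNS = p₁ − p₀.
PNS = 0.621 − 0.172 = 0.449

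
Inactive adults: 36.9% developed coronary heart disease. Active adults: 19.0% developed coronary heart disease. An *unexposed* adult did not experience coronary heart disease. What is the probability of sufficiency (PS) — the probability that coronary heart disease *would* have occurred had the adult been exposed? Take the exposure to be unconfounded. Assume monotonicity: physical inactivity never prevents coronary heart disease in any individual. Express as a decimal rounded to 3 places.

p₁ = 0.369, p₀ = 0.19.
Under exogeneity and monotonicity, PS = (p₁ − p₀) / (1 − p₀).
PS = (0.369 − 0.19) / (1 − 0.19) = 0.179 / 0.81 ≈ 0.2210

PS ≈ 0.221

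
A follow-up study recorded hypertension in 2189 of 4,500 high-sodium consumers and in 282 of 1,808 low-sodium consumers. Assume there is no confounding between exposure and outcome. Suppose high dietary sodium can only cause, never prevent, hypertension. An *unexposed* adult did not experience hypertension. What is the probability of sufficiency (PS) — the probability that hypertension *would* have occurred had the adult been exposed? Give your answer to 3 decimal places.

PS ≈ 0.392

p₁ = P(outcome | exposed) = 2189/4500 = 0.48644
p₀ = P(outcome | unexposed) = 282/1808 = 0.15597
Under exogeneity and monotonicity, PS = (p₁ − p₀) / (1 − p₀).
PS = (0.48644 − 0.15597) / (1 − 0.15597) = 0.33047 / 0.84403 ≈ 0.3915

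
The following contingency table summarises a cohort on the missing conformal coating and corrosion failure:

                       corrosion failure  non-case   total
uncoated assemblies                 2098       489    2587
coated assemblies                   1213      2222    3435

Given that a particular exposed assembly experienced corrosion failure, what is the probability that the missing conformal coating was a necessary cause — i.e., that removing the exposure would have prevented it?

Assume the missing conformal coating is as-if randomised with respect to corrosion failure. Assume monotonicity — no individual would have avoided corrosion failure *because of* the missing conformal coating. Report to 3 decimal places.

p₁ = P(outcome | exposed) = 2098/2587 = 0.81098
p₀ = P(outcome | unexposed) = 1213/3435 = 0.35313
Under exogeneity and monotonicity, PN = (p₁ − p₀) / p₁.
PN = (0.81098 − 0.35313) / 0.81098 = 0.45785 / 0.81098 ≈ 0.5646

PN ≈ 0.565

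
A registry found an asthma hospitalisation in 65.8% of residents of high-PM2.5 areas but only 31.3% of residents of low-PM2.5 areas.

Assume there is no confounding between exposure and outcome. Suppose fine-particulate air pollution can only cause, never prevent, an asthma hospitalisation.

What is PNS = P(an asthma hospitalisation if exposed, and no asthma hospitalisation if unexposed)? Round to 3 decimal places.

p₁ = 0.658, p₀ = 0.313.
Under exogeneity and monotonicity, PNS = p₁ − p₀.
PNS = 0.658 − 0.313 = 0.345

PNS ≈ 0.345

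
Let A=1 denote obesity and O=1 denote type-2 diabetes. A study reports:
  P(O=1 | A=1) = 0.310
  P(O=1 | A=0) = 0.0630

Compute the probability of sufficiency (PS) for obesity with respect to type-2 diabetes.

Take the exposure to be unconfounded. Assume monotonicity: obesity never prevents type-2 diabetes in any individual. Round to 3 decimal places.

PS ≈ 0.264

Let p₁ = 0.31, p₀ = 0.063.
Under exogeneity and monotonicity, PS = (p₁ − p₀) / (1 − p₀).
PS = (0.31 − 0.063) / (1 − 0.063) = 0.247 / 0.937 ≈ 0.2636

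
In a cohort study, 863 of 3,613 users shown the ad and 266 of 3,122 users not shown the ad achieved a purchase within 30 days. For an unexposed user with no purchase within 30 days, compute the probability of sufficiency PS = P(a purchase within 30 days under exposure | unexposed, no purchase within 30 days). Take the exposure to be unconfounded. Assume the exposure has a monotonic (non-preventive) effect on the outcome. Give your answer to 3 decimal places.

PS ≈ 0.168

p₁ = P(outcome | exposed) = 863/3613 = 0.23886
p₀ = P(outcome | unexposed) = 266/3122 = 0.085202
Under exogeneity and monotonicity, PS = (p₁ − p₀) / (1 − p₀).
PS = (0.23886 − 0.085202) / (1 − 0.085202) = 0.15366 / 0.9148 ≈ 0.1680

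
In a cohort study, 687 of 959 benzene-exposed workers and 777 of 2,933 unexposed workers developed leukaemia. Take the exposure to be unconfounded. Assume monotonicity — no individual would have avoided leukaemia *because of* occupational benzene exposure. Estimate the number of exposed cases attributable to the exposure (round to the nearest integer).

p₁ = P(outcome | exposed) = 687/959 = 0.71637
p₀ = P(outcome | unexposed) = 777/2933 = 0.26492
PN = (p₁ − p₀)/p₁ = (0.71637 − 0.26492) / 0.71637 ≈ 0.63020.
Attributable cases ≈ PN × (exposed cases) = 0.63020 × 687 ≈ 432.95.

about 433 cases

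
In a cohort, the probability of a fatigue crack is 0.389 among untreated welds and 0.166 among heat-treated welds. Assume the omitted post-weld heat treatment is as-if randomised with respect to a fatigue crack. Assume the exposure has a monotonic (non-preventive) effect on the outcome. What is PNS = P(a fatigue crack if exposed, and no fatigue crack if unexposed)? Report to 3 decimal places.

PNS ≈ 0.223

Let p₁ = 0.389, p₀ = 0.166.
Under exogeneity and monotonicity, PNS = p₁ − p₀.
PNS = 0.389 − 0.166 = 0.223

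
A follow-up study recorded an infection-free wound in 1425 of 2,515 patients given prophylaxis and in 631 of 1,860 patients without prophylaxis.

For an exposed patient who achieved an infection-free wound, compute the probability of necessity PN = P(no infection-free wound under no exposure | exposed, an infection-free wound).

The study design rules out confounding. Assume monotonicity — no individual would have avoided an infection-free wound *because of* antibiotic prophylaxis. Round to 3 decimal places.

PN ≈ 0.401

p₁ = P(outcome | exposed) = 1425/2515 = 0.5666
p₀ = P(outcome | unexposed) = 631/1860 = 0.33925
Under exogeneity and monotonicity, PN = (p₁ − p₀) / p₁.
PN = (0.5666 − 0.33925) / 0.5666 = 0.22735 / 0.5666 ≈ 0.4013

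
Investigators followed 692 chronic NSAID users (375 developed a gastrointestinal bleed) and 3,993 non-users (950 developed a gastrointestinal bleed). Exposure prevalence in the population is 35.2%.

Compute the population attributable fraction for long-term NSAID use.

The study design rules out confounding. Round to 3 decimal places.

PAF ≈ 0.310

p₁ = P(outcome | exposed) = 375/692 = 0.54191
p₀ = P(outcome | unexposed) = 950/3993 = 0.23792
Overall risk P(Y=1) = π·p₁ + (1−π)·p₀ = 0.352×0.54191 + 0.648×0.23792 = 0.34492.
Under exogeneity, PAF = [P(Y=1) − p₀] / P(Y=1).
PAF = (0.34492 − 0.23792) / 0.34492 ≈ 0.3102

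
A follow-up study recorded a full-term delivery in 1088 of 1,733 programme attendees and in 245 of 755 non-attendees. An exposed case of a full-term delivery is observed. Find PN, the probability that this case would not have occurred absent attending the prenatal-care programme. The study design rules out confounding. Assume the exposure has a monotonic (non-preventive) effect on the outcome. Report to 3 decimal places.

PN ≈ 0.483

p₁ = P(outcome | exposed) = 1088/1733 = 0.62781
p₀ = P(outcome | unexposed) = 245/755 = 0.3245
Under exogeneity and monotonicity, PN = (p₁ − p₀) / p₁.
PN = (0.62781 − 0.3245) / 0.62781 = 0.30331 / 0.62781 ≈ 0.4831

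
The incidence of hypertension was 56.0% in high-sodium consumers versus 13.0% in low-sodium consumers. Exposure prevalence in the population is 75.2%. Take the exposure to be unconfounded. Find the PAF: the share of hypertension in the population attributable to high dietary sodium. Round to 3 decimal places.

p₁ = 0.56, p₀ = 0.13.
Overall risk P(Y=1) = π·p₁ + (1−π)·p₀ = 0.752×0.56 + 0.248×0.13 = 0.45336.
Under exogeneity, PAF = [P(Y=1) − p₀] / P(Y=1).
PAF = (0.45336 − 0.13) / 0.45336 ≈ 0.7133

PAF ≈ 0.713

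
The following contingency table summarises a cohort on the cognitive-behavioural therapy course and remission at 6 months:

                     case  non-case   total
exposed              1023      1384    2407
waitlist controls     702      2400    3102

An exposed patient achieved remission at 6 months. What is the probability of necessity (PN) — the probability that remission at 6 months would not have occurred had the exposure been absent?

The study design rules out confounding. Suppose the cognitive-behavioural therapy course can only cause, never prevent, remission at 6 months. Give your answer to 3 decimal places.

PN ≈ 0.468

p₁ = P(outcome | exposed) = 1023/2407 = 0.42501
p₀ = P(outcome | unexposed) = 702/3102 = 0.22631
Under exogeneity and monotonicity, PN = (p₁ − p₀) / p₁.
PN = (0.42501 − 0.22631) / 0.42501 = 0.1987 / 0.42501 ≈ 0.4675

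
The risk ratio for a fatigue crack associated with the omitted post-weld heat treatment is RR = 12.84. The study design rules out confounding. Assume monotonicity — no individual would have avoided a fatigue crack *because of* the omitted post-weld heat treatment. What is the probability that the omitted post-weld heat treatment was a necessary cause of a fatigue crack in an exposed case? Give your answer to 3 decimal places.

PN ≈ 0.922

Under exogeneity and monotonicity, PN = (RR − 1) / RR = 1 − 1/RR.
PN = (12.84 − 1) / 12.84 = 11.84 / 12.84 ≈ 0.9221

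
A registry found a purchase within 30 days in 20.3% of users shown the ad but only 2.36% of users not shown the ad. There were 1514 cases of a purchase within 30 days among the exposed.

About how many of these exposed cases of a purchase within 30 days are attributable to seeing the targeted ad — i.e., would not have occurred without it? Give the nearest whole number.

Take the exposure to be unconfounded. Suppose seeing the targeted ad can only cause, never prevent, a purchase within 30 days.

about 1338 cases

p₁ = 0.203, p₀ = 0.0236.
PN = (p₁ − p₀)/p₁ = (0.203 − 0.0236) / 0.203 ≈ 0.88374.
Attributable cases ≈ PN × (exposed cases) = 0.88374 × 1514 ≈ 1337.99.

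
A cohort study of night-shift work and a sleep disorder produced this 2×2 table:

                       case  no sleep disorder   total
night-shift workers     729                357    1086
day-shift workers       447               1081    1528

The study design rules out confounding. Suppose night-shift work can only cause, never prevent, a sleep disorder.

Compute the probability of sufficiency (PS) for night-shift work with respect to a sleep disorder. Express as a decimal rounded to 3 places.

PS ≈ 0.535

p₁ = P(outcome | exposed) = 729/1086 = 0.67127
p₀ = P(outcome | unexposed) = 447/1528 = 0.29254
Under exogeneity and monotonicity, PS = (p₁ − p₀)/(1 − p₀).
PS = (0.67127 − 0.29254) / 0.70746 ≈ 0.5353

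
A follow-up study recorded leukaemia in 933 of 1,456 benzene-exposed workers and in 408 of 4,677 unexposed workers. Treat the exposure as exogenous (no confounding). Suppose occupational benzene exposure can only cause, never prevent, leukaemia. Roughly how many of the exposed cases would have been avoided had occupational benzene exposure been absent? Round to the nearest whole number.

about 806 cases

p₁ = P(outcome | exposed) = 933/1456 = 0.6408
p₀ = P(outcome | unexposed) = 408/4677 = 0.087235
PN = (p₁ − p₀)/p₁ = (0.6408 − 0.087235) / 0.6408 ≈ 0.86386.
Attributable cases ≈ PN × (exposed cases) = 0.86386 × 933 ≈ 805.99.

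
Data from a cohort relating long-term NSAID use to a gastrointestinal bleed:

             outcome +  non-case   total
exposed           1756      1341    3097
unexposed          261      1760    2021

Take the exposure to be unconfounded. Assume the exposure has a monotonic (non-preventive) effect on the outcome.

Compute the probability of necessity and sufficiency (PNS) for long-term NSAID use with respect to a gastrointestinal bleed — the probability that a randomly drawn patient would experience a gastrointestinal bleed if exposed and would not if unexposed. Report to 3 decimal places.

p₁ = P(outcome | exposed) = 1756/3097 = 0.567
p₀ = P(outcome | unexposed) = 261/2021 = 0.12914
Under exogeneity and monotonicity, PNS = p₁ − p₀.
PNS = 0.567 − 0.12914 = 0.43786

PNS ≈ 0.438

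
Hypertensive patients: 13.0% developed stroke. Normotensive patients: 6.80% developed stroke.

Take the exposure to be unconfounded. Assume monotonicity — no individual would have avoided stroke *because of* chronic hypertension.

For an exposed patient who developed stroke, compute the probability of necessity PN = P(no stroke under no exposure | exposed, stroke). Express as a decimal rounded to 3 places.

PN ≈ 0.477

p₁ = 0.13, p₀ = 0.068.
Under exogeneity and monotonicity, PN = (p₁ − p₀) / p₁.
PN = (0.13 − 0.068) / 0.13 = 0.062 / 0.13 ≈ 0.4769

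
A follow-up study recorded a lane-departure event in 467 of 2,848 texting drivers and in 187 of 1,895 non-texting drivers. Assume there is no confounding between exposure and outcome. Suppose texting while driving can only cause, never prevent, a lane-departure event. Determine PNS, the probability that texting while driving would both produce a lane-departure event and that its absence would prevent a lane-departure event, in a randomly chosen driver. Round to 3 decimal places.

PNS ≈ 0.065

p₁ = P(outcome | exposed) = 467/2848 = 0.16397
p₀ = P(outcome | unexposed) = 187/1895 = 0.098681
Under exogeneity and monotonicity, PNS = p₁ − p₀.
PNS = 0.16397 − 0.098681 = 0.065294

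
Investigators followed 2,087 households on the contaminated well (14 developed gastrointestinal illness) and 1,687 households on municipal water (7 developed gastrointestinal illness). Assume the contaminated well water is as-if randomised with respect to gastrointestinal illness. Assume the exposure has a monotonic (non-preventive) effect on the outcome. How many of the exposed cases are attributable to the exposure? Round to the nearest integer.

p₁ = P(outcome | exposed) = 14/2087 = 0.0067082
p₀ = P(outcome | unexposed) = 7/1687 = 0.0041494
PN = (p₁ − p₀)/p₁ = (0.0067082 − 0.0041494) / 0.0067082 ≈ 0.38145.
Attributable cases ≈ PN × (exposed cases) = 0.38145 × 14 ≈ 5.34.

about 5 cases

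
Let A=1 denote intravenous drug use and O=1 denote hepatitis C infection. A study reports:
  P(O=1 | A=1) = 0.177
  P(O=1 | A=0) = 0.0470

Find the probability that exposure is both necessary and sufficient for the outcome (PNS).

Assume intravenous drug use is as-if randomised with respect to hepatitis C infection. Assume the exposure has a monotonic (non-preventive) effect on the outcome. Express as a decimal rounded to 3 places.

Let p₁ = 0.177, p₀ = 0.047.
Under exogeneity and monotonicity, PNS = p₁ − p₀.
PNS = 0.177 − 0.047 = 0.13

PNS ≈ 0.130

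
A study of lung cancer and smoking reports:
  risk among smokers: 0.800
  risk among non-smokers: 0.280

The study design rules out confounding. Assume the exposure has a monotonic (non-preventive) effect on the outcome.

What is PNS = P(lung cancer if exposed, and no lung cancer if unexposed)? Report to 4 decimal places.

PNS ≈ 0.5200

Let p₁ = 0.8, p₀ = 0.28.
Under exogeneity and monotonicity, PNS = p₁ − p₀.
PNS = 0.8 − 0.28 = 0.52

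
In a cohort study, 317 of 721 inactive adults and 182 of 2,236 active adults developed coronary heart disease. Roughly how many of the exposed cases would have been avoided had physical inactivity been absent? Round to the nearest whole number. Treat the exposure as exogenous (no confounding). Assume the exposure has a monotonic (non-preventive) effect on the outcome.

p₁ = P(outcome | exposed) = 317/721 = 0.43967
p₀ = P(outcome | unexposed) = 182/2236 = 0.081395
PN = (p₁ − p₀)/p₁ = (0.43967 − 0.081395) / 0.43967 ≈ 0.81487.
Attributable cases ≈ PN × (exposed cases) = 0.81487 × 317 ≈ 258.31.

about 258 cases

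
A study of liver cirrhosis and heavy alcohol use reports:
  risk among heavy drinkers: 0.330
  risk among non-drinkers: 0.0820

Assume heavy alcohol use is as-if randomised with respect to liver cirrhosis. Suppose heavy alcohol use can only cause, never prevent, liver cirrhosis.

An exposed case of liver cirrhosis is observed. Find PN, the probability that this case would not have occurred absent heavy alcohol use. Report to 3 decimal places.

Let p₁ = 0.33, p₀ = 0.082.
Under exogeneity and monotonicity, PN = (p₁ − p₀) / p₁.
PN = (0.33 − 0.082) / 0.33 = 0.248 / 0.33 ≈ 0.7515

PN ≈ 0.752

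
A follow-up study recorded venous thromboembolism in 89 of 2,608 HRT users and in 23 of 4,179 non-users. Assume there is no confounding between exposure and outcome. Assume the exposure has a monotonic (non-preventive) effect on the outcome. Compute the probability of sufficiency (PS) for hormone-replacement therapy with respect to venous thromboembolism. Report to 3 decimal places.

PS ≈ 0.029

p₁ = P(outcome | exposed) = 89/2608 = 0.034126
p₀ = P(outcome | unexposed) = 23/4179 = 0.0055037
Under exogeneity and monotonicity, PS = (p₁ − p₀) / (1 − p₀).
PS = (0.034126 − 0.0055037) / (1 − 0.0055037) = 0.028622 / 0.9945 ≈ 0.0288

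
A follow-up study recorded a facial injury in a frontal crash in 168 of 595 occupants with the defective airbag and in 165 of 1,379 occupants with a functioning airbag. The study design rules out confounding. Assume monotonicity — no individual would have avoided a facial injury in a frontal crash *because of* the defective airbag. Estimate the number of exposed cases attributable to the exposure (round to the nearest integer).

about 97 cases

p₁ = P(outcome | exposed) = 168/595 = 0.28235
p₀ = P(outcome | unexposed) = 165/1379 = 0.11965
PN = (p₁ − p₀)/p₁ = (0.28235 − 0.11965) / 0.28235 ≈ 0.57623.
Attributable cases ≈ PN × (exposed cases) = 0.57623 × 168 ≈ 96.81.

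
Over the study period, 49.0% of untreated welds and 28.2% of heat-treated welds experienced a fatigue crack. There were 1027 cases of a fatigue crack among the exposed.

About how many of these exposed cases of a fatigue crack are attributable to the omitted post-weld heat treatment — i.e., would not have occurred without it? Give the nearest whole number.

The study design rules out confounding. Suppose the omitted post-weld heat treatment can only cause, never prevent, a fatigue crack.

p₁ = 0.49, p₀ = 0.282.
PN = (p₁ − p₀)/p₁ = (0.49 − 0.282) / 0.49 ≈ 0.42449.
Attributable cases ≈ PN × (exposed cases) = 0.42449 × 1027 ≈ 435.95.

about 436 cases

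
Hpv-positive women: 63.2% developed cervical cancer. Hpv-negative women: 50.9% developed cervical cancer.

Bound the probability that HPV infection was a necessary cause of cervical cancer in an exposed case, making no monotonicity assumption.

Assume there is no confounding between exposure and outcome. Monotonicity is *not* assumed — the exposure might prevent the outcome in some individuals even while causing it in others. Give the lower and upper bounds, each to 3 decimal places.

0.195 ≤ PN ≤ 0.777

p₁ = 0.632, p₀ = 0.509.
Under exogeneity alone the bounds on PN are max{0,(p₁−p₀)/p₁} ≤ PN ≤ min{1,(1−p₀)/p₁}.
  lower = (p₁ − p₀)/p₁ = 0.123 / 0.632 ≈ 0.1946
  upper = min{1, (1 − p₀)/p₁} = 0.491 / 0.632 ≈ 0.7769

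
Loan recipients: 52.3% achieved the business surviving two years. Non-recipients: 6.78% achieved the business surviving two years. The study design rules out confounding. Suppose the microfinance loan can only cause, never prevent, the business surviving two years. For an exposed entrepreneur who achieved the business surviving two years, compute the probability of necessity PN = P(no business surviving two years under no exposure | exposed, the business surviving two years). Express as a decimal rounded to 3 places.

PN ≈ 0.870

p₁ = 0.523, p₀ = 0.0678.
Under exogeneity and monotonicity, PN = (p₁ − p₀) / p₁.
PN = (0.523 − 0.0678) / 0.523 = 0.4552 / 0.523 ≈ 0.8704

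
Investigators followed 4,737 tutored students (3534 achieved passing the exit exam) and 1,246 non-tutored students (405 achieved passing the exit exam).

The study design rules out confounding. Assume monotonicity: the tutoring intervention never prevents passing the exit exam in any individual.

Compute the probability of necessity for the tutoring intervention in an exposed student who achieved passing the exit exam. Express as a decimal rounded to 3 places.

p₁ = P(outcome | exposed) = 3534/4737 = 0.74604
p₀ = P(outcome | unexposed) = 405/1246 = 0.32504
Under exogeneity and monotonicity, PN = (p₁ − p₀) / p₁.
PN = (0.74604 − 0.32504) / 0.74604 = 0.421 / 0.74604 ≈ 0.5643

PN ≈ 0.564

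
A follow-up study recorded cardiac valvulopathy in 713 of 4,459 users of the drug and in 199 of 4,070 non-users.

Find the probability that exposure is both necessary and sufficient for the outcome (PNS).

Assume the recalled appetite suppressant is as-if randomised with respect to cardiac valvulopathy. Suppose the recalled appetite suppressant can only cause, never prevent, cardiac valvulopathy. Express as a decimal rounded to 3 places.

p₁ = P(outcome | exposed) = 713/4459 = 0.1599
p₀ = P(outcome | unexposed) = 199/4070 = 0.048894
Under exogeneity and monotonicity, PNS = p₁ − p₀.
PNS = 0.1599 − 0.048894 = 0.11101

PNS ≈ 0.111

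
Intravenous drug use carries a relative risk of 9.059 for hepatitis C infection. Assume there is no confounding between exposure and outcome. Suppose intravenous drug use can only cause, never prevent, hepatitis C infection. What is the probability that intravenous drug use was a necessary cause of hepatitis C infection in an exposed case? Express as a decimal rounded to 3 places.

Under exogeneity and monotonicity, PN = (RR − 1) / RR = 1 − 1/RR.
PN = (9.059 − 1) / 9.059 = 8.059 / 9.059 ≈ 0.8896

PN ≈ 0.890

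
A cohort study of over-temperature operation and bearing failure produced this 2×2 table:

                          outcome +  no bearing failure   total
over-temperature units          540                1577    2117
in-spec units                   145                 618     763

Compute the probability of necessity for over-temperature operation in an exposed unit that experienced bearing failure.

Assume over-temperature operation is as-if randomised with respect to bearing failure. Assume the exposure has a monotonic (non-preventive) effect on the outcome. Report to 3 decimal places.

PN ≈ 0.255

p₁ = P(outcome | exposed) = 540/2117 = 0.25508
p₀ = P(outcome | unexposed) = 145/763 = 0.19004
Under exogeneity and monotonicity, PN = (p₁ − p₀) / p₁.
PN = (0.25508 − 0.19004) / 0.25508 = 0.065039 / 0.25508 ≈ 0.2550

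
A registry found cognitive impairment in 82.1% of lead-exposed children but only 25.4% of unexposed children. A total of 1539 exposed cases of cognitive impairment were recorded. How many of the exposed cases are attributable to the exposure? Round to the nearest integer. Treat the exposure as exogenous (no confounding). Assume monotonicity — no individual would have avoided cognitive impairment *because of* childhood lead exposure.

about 1063 cases

p₁ = 0.821, p₀ = 0.254.
PN = (p₁ − p₀)/p₁ = (0.821 − 0.254) / 0.821 ≈ 0.69062.
Attributable cases ≈ PN × (exposed cases) = 0.69062 × 1539 ≈ 1062.87.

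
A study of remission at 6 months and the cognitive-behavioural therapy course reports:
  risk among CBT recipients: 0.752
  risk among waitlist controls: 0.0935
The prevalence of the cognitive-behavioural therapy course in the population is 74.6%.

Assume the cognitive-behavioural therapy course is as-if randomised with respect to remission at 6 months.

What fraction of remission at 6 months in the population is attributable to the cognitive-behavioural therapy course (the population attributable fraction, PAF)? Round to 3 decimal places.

Let p₁ = 0.752, p₀ = 0.0935.
Overall risk P(Y=1) = π·p₁ + (1−π)·p₀ = 0.746×0.752 + 0.254×0.0935 = 0.58474.
Under exogeneity, PAF = [P(Y=1) − p₀] / P(Y=1).
PAF = (0.58474 − 0.0935) / 0.58474 ≈ 0.8401

PAF ≈ 0.840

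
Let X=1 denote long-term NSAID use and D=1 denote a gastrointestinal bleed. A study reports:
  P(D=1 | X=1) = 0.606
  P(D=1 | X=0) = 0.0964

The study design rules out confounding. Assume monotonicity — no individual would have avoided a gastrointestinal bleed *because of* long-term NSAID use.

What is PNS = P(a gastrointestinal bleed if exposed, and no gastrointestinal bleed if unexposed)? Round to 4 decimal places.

Let p₁ = 0.606, p₀ = 0.0964.
Under exogeneity and monotonicity, PNS = p₁ − p₀.
PNS = 0.606 − 0.0964 = 0.5096

PNS ≈ 0.5096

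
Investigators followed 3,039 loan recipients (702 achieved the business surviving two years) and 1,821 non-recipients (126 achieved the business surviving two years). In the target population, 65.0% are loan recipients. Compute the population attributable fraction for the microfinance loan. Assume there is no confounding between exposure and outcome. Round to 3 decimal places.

PAF ≈ 0.603

p₁ = P(outcome | exposed) = 702/3039 = 0.231
p₀ = P(outcome | unexposed) = 126/1821 = 0.069193
Overall risk P(Y=1) = π·p₁ + (1−π)·p₀ = 0.65×0.231 + 0.35×0.069193 = 0.17437.
Under exogeneity, PAF = [P(Y=1) − p₀] / P(Y=1).
PAF = (0.17437 − 0.069193) / 0.17437 ≈ 0.6032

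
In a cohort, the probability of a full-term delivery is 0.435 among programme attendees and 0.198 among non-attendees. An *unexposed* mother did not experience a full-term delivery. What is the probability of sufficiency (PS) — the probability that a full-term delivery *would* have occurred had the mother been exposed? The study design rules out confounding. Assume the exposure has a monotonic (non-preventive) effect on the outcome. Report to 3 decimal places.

PS ≈ 0.296

Let p₁ = 0.435, p₀ = 0.198.
Under exogeneity and monotonicity, PS = (p₁ − p₀) / (1 − p₀).
PS = (0.435 − 0.198) / (1 − 0.198) = 0.237 / 0.802 ≈ 0.2955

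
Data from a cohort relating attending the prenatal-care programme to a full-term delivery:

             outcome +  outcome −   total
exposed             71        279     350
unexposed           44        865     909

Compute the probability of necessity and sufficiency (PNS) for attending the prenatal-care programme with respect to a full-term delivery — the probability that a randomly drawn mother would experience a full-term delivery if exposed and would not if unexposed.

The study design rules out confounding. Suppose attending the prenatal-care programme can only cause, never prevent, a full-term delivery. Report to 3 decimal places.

PNS ≈ 0.154

p₁ = P(outcome | exposed) = 71/350 = 0.20286
p₀ = P(outcome | unexposed) = 44/909 = 0.048405
Under exogeneity and monotonicity, PNS = p₁ − p₀.
PNS = 0.20286 − 0.048405 = 0.15445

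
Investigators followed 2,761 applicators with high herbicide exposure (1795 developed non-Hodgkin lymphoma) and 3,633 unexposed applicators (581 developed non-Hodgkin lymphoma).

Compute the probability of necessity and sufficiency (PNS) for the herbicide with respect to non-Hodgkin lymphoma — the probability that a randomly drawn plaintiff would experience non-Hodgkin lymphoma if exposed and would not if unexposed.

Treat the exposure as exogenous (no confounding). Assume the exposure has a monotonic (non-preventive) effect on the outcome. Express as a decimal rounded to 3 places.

PNS ≈ 0.490

p₁ = P(outcome | exposed) = 1795/2761 = 0.65013
p₀ = P(outcome | unexposed) = 581/3633 = 0.15992
Under exogeneity and monotonicity, PNS = p₁ − p₀.
PNS = 0.65013 − 0.15992 = 0.4902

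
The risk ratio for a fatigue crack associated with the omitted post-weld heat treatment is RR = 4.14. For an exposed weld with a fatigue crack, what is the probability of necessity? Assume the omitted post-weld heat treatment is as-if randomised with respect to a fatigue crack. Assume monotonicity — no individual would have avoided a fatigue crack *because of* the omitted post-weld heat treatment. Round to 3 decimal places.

Under exogeneity and monotonicity, PN = (RR − 1) / RR = 1 − 1/RR.
PN = (4.14 − 1) / 4.14 = 3.14 / 4.14 ≈ 0.7585

PN ≈ 0.758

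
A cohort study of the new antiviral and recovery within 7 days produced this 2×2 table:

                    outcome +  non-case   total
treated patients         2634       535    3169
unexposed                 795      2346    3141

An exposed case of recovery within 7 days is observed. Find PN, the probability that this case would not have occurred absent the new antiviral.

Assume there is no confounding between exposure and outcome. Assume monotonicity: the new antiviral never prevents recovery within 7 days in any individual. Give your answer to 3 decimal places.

PN ≈ 0.695

p₁ = P(outcome | exposed) = 2634/3169 = 0.83118
p₀ = P(outcome | unexposed) = 795/3141 = 0.2531
Under exogeneity and monotonicity, PN = (p₁ − p₀)/p₁.
PN = (0.83118 − 0.2531) / 0.83118 ≈ 0.6955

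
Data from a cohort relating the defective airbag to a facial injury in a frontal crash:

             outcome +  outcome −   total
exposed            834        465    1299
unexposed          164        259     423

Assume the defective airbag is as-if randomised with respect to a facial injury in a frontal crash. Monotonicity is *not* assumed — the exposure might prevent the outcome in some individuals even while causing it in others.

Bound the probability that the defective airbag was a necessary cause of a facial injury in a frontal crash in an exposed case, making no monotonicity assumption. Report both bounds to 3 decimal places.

p₁ = P(outcome | exposed) = 834/1299 = 0.64203
p₀ = P(outcome | unexposed) = 164/423 = 0.38771
Under exogeneity alone the bounds on PN are max{0,(p₁−p₀)/p₁} ≤ PN ≤ min{1,(1−p₀)/p₁}.
  lower = (p₁ − p₀)/p₁ = 0.25433 / 0.64203 ≈ 0.3961
  upper = min{1, (1 − p₀)/p₁} = 0.61229 / 0.64203 ≈ 0.9537

0.396 ≤ PN ≤ 0.954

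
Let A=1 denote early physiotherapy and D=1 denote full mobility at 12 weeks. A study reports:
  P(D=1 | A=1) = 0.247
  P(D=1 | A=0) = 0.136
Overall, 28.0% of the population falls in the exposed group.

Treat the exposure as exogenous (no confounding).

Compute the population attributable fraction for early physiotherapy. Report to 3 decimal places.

Let p₁ = 0.247, p₀ = 0.136.
Overall risk P(Y=1) = π·p₁ + (1−π)·p₀ = 0.28×0.247 + 0.72×0.136 = 0.16708.
Under exogeneity, PAF = [P(Y=1) − p₀] / P(Y=1).
PAF = (0.16708 − 0.136) / 0.16708 ≈ 0.1860

PAF ≈ 0.186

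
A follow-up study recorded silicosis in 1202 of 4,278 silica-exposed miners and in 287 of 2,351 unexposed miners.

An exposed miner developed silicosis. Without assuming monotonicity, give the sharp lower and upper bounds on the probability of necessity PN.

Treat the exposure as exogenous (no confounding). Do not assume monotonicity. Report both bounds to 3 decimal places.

p₁ = P(outcome | exposed) = 1202/4278 = 0.28097
p₀ = P(outcome | unexposed) = 287/2351 = 0.12208
Under exogeneity alone the bounds on PN are max{0,(p₁−p₀)/p₁} ≤ PN ≤ min{1,(1−p₀)/p₁}.
  lower = (p₁ − p₀)/p₁ = 0.1589 / 0.28097 ≈ 0.5655
  upper = min{1, (1 − p₀)/p₁} = 0.87792 / 0.28097 ≈ 3.1246 → capped at 1

0.566 ≤ PN ≤ 1.000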